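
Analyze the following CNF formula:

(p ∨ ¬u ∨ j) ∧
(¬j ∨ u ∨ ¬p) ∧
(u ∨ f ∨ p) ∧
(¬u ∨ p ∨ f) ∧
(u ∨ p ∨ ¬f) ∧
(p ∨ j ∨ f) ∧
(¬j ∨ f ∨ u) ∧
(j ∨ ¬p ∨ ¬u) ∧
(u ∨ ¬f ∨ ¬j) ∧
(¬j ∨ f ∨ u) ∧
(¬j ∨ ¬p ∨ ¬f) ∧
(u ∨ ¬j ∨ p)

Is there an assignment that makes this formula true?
Yes

Yes, the formula is satisfiable.

One satisfying assignment is: u=False, f=False, j=False, p=True

Verification: With this assignment, all 12 clauses evaluate to true.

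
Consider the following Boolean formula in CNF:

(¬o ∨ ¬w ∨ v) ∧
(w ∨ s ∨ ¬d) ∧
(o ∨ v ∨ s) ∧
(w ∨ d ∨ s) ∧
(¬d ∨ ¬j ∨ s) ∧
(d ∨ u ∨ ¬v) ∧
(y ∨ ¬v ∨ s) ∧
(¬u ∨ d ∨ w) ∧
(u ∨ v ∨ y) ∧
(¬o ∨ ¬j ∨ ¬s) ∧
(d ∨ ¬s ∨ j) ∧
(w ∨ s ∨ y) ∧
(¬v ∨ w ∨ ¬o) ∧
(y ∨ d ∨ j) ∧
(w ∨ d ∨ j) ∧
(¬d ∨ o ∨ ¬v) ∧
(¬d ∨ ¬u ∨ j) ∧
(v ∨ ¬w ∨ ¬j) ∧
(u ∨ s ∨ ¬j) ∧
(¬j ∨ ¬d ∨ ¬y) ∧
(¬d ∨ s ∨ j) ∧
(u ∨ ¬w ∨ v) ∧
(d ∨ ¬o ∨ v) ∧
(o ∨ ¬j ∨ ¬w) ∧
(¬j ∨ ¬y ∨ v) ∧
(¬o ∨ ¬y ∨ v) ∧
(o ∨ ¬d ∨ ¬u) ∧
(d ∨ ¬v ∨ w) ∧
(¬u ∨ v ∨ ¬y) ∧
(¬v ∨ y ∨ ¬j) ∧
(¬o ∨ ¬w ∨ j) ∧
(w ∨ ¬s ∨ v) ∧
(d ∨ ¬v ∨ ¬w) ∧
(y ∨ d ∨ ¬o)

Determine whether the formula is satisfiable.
No

No, the formula is not satisfiable.

No assignment of truth values to the variables can make all 34 clauses true simultaneously.

The formula is UNSAT (unsatisfiable).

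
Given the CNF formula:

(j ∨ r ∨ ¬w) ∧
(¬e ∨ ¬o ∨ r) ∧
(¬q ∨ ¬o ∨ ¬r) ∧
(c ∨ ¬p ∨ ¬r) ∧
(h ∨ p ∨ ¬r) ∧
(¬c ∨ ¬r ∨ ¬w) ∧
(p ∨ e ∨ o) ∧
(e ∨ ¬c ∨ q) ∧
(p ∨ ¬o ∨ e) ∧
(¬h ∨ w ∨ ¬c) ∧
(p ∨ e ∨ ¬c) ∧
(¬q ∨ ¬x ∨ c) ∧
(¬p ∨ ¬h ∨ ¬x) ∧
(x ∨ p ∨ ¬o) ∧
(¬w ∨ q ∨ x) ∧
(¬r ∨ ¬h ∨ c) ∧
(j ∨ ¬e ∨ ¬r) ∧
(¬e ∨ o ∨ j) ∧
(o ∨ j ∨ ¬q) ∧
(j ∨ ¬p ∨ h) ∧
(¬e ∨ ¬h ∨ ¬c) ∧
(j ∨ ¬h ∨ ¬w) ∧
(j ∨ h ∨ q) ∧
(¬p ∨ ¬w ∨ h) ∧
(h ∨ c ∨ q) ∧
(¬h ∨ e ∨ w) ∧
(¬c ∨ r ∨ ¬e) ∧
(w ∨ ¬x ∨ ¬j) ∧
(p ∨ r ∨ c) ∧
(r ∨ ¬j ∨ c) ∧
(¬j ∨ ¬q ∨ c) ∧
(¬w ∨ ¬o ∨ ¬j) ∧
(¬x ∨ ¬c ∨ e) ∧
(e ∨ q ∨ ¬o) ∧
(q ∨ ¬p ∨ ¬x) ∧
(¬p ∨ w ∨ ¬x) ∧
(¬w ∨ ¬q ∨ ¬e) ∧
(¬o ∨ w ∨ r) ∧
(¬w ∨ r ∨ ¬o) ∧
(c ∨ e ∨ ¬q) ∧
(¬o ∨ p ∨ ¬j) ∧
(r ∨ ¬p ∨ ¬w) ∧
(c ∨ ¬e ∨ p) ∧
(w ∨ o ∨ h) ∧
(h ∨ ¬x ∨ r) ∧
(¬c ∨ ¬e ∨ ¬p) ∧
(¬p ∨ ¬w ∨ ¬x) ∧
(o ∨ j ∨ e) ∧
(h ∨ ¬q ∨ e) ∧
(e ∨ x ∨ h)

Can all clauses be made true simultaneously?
No

No, the formula is not satisfiable.

No assignment of truth values to the variables can make all 50 clauses true simultaneously.

The formula is UNSAT (unsatisfiable).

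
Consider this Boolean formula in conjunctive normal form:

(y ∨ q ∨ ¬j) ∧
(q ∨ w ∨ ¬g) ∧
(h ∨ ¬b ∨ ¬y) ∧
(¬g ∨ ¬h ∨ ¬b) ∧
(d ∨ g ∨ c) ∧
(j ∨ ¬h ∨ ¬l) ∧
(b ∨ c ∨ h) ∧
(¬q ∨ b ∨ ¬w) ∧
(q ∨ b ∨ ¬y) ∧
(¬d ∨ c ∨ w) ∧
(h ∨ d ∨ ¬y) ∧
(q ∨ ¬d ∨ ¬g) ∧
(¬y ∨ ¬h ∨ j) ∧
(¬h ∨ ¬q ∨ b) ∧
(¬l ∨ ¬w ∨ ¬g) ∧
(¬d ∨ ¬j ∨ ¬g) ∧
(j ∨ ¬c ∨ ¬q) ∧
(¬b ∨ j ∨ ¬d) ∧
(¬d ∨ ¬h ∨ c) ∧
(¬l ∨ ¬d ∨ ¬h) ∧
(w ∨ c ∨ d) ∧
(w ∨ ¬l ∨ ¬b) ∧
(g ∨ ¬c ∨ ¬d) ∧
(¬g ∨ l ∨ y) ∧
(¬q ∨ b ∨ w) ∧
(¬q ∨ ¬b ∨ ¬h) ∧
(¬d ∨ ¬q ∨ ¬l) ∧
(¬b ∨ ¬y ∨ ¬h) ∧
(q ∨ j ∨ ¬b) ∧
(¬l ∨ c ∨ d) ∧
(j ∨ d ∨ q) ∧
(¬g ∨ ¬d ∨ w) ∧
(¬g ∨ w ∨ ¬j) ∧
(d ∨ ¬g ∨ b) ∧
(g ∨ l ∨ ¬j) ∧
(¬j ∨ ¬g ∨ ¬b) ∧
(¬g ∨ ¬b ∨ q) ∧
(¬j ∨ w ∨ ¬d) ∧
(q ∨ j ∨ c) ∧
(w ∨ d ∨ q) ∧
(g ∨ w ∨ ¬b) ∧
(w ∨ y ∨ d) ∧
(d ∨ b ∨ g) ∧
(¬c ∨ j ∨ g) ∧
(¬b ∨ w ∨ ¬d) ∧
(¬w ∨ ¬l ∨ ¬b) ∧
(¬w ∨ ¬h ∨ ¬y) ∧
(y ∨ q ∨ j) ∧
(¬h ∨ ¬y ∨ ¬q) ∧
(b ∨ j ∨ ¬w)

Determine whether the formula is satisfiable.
No

No, the formula is not satisfiable.

No assignment of truth values to the variables can make all 50 clauses true simultaneously.

The formula is UNSAT (unsatisfiable).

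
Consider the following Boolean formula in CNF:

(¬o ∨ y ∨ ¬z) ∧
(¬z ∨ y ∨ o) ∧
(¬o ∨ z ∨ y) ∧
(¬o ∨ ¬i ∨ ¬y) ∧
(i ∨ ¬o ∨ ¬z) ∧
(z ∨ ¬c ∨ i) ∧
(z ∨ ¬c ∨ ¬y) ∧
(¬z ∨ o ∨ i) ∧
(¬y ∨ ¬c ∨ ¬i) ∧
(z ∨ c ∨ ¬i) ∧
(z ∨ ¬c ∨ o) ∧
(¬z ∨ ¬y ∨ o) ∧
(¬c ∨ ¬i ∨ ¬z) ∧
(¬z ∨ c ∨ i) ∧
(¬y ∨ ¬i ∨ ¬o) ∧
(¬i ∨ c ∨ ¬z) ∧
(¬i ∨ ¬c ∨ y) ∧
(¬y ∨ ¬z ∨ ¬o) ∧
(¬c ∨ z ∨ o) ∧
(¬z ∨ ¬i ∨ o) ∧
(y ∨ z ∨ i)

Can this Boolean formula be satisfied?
Yes

Yes, the formula is satisfiable.

One satisfying assignment is: o=False, i=False, c=False, y=True, z=False

Verification: With this assignment, all 21 clauses evaluate to true.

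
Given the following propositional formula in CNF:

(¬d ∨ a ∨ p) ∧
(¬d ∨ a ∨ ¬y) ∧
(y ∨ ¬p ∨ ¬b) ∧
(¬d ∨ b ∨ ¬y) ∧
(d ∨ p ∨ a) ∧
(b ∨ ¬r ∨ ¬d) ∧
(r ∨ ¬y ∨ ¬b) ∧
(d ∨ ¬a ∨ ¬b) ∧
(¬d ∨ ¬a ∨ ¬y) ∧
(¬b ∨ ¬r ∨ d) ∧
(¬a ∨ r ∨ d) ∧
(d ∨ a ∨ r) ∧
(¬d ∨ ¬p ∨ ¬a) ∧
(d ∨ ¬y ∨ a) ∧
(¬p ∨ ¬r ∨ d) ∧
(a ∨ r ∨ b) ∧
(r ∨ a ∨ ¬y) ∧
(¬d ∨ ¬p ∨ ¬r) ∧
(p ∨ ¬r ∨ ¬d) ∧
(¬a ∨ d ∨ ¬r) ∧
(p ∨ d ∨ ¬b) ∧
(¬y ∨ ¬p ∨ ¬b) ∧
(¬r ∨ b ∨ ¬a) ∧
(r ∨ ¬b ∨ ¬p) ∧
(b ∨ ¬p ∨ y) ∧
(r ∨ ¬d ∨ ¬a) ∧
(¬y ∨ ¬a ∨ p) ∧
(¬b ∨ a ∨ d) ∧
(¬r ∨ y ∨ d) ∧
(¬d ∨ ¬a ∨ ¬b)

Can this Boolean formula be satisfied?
No

No, the formula is not satisfiable.

No assignment of truth values to the variables can make all 30 clauses true simultaneously.

The formula is UNSAT (unsatisfiable).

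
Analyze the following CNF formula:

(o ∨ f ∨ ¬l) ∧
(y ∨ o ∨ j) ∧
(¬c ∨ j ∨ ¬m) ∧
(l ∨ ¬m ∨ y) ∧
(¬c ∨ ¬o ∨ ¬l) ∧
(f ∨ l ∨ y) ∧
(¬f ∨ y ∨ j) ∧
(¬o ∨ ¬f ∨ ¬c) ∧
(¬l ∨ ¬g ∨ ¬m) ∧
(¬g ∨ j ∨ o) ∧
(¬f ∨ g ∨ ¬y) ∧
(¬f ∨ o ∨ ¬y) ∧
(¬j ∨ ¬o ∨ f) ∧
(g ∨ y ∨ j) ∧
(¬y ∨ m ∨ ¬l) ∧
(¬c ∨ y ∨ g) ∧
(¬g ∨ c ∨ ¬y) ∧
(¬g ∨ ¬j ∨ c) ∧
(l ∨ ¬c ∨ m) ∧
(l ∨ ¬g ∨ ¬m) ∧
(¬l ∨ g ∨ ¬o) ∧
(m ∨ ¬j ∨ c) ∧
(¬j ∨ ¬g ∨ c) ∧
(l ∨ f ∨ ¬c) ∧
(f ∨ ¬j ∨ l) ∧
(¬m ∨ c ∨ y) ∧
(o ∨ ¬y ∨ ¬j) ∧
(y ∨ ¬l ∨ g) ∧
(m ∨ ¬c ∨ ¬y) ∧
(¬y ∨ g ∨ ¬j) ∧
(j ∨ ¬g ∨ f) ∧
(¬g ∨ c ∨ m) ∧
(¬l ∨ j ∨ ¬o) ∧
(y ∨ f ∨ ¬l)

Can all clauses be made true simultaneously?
Yes

Yes, the formula is satisfiable.

One satisfying assignment is: f=False, c=False, l=False, y=True, m=False, g=False, j=False, o=False

Verification: With this assignment, all 34 clauses evaluate to true.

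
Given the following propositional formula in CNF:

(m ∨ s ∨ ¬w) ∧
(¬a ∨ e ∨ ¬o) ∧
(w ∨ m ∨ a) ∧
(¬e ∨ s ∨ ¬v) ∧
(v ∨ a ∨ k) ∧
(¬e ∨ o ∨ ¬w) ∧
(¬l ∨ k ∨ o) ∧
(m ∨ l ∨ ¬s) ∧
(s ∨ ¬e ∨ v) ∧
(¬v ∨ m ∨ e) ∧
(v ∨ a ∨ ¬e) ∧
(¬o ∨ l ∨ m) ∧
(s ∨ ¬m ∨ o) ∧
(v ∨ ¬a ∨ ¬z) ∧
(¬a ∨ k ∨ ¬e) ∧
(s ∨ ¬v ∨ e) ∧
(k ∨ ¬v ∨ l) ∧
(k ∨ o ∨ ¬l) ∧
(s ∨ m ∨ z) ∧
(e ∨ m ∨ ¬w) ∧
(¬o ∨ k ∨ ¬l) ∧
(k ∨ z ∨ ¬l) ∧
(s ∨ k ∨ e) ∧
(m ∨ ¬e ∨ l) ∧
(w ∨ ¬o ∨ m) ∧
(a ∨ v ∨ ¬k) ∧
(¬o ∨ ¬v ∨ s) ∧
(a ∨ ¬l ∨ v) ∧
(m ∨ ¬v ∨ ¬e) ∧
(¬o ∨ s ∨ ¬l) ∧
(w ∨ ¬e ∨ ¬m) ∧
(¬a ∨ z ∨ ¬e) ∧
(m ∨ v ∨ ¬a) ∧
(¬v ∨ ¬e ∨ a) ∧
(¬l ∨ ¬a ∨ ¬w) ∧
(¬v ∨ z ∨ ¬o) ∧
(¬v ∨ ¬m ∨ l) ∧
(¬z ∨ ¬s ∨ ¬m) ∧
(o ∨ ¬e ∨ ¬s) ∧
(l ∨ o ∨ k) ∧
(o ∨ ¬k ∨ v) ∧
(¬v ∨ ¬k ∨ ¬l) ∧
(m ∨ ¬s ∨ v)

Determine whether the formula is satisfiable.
No

No, the formula is not satisfiable.

No assignment of truth values to the variables can make all 43 clauses true simultaneously.

The formula is UNSAT (unsatisfiable).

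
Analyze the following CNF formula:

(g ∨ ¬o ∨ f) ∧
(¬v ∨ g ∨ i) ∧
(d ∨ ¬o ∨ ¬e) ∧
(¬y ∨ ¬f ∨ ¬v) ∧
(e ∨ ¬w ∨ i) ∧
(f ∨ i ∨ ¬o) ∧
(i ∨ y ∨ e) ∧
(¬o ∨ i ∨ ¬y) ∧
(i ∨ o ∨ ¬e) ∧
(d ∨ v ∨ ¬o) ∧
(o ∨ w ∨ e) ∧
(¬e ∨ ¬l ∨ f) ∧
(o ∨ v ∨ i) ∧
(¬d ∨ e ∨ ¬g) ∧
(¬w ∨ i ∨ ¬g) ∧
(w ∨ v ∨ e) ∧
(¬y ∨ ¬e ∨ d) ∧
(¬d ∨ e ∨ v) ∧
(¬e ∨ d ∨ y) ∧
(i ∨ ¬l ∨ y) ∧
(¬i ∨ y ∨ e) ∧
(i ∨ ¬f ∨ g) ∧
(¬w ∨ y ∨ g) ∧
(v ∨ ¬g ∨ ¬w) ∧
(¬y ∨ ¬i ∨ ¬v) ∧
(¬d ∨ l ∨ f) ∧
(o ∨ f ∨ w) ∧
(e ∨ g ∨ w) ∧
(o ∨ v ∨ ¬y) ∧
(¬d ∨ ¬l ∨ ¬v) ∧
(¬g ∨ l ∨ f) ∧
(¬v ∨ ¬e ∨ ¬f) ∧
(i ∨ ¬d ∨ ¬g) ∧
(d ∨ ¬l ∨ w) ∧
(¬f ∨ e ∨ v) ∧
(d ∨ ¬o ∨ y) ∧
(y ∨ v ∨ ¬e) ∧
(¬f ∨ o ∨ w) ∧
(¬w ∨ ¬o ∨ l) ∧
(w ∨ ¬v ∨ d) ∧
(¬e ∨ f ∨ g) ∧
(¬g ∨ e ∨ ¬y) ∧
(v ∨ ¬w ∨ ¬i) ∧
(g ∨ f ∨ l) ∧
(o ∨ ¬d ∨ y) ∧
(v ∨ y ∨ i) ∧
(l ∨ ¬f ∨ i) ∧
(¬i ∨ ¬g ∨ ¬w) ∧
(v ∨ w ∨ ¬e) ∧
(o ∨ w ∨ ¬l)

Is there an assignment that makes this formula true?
No

No, the formula is not satisfiable.

No assignment of truth values to the variables can make all 50 clauses true simultaneously.

The formula is UNSAT (unsatisfiable).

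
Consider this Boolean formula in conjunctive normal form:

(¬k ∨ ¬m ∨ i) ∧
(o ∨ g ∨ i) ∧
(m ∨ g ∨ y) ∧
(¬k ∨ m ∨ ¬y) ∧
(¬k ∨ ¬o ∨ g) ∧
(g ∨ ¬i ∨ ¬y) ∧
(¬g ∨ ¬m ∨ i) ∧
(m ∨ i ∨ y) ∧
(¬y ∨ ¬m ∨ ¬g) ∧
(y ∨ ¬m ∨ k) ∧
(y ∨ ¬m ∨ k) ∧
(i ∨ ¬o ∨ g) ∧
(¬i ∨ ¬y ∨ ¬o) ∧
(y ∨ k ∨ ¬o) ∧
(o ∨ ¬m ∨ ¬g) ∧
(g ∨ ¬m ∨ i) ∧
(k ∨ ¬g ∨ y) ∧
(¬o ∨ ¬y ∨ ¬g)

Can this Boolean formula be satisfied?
Yes

Yes, the formula is satisfiable.

One satisfying assignment is: m=True, g=False, y=False, k=True, i=True, o=False

Verification: With this assignment, all 18 clauses evaluate to true.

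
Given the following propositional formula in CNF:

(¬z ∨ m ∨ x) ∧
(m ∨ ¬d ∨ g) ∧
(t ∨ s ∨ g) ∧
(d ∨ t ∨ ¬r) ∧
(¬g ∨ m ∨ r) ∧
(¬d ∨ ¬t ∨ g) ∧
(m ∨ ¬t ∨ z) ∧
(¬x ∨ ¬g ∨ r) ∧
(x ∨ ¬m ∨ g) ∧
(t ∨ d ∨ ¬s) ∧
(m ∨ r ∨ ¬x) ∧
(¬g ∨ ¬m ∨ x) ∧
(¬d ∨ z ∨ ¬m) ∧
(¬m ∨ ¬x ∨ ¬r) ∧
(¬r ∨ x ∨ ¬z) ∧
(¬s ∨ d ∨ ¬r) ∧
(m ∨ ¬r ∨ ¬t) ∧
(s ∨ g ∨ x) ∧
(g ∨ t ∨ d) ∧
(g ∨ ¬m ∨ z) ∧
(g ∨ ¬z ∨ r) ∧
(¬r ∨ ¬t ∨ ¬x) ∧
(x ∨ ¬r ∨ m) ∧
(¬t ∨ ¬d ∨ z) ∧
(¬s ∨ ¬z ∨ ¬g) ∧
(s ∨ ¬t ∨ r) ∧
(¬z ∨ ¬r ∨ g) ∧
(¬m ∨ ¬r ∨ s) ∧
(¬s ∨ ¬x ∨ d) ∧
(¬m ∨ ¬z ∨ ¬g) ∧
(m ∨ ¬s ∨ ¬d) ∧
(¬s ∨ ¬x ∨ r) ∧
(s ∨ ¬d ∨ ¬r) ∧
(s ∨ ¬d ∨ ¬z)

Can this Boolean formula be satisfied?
No

No, the formula is not satisfiable.

No assignment of truth values to the variables can make all 34 clauses true simultaneously.

The formula is UNSAT (unsatisfiable).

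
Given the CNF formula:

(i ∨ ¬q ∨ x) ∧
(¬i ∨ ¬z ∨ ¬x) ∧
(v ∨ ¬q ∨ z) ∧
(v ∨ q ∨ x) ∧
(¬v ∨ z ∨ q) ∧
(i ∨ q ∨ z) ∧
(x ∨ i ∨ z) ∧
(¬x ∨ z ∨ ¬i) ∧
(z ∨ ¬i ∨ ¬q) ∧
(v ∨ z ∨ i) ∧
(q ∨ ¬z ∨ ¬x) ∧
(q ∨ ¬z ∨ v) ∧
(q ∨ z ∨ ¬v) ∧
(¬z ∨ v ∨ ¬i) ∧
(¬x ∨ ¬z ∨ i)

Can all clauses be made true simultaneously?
Yes

Yes, the formula is satisfiable.

One satisfying assignment is: x=False, z=True, q=False, v=True, i=False

Verification: With this assignment, all 15 clauses evaluate to true.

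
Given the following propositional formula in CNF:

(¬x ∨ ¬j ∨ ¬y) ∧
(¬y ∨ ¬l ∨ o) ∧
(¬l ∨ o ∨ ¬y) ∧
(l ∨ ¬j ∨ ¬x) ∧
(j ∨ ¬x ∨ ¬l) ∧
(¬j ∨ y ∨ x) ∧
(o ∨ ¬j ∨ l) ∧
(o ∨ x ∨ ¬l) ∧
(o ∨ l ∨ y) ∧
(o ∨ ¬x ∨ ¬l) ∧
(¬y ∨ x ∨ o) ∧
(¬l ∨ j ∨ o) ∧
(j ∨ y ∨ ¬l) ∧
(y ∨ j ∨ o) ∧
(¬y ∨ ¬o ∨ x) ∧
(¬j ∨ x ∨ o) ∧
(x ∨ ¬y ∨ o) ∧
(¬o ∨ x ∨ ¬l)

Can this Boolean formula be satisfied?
Yes

Yes, the formula is satisfiable.

One satisfying assignment is: x=True, y=True, l=False, o=False, j=False

Verification: With this assignment, all 18 clauses evaluate to true.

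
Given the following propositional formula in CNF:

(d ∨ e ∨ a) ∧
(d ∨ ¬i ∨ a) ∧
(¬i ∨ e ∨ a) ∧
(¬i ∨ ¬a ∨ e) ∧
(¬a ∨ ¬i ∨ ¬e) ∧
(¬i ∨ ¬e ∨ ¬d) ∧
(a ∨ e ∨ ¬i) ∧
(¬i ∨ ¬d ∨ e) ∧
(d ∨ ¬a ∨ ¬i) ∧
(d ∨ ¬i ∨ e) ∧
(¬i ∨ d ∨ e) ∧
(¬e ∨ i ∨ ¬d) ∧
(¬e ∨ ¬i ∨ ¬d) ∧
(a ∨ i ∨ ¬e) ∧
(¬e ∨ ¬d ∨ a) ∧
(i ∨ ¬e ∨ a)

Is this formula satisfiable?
Yes

Yes, the formula is satisfiable.

One satisfying assignment is: e=False, d=False, a=True, i=False

Verification: With this assignment, all 16 clauses evaluate to true.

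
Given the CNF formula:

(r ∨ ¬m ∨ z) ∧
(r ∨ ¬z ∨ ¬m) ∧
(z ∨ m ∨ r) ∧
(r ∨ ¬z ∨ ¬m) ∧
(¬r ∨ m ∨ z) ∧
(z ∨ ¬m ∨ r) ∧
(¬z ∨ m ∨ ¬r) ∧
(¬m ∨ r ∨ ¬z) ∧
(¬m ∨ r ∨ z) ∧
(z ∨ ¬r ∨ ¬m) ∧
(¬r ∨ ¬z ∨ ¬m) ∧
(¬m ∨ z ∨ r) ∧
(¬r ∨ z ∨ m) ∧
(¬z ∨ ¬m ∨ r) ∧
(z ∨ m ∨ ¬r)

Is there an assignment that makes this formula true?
Yes

Yes, the formula is satisfiable.

One satisfying assignment is: m=False, r=False, z=True

Verification: With this assignment, all 15 clauses evaluate to true.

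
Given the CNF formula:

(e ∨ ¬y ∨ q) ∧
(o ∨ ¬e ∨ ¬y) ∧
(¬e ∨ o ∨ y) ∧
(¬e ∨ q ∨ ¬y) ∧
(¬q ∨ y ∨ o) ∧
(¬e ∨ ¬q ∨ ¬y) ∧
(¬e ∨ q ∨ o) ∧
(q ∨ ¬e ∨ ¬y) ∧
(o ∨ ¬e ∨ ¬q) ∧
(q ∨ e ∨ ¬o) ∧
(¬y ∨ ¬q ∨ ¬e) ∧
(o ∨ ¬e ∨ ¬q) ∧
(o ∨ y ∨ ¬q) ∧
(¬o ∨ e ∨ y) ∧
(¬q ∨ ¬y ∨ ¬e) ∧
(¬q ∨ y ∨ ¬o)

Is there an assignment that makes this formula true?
Yes

Yes, the formula is satisfiable.

One satisfying assignment is: y=False, q=False, o=False, e=False

Verification: With this assignment, all 16 clauses evaluate to true.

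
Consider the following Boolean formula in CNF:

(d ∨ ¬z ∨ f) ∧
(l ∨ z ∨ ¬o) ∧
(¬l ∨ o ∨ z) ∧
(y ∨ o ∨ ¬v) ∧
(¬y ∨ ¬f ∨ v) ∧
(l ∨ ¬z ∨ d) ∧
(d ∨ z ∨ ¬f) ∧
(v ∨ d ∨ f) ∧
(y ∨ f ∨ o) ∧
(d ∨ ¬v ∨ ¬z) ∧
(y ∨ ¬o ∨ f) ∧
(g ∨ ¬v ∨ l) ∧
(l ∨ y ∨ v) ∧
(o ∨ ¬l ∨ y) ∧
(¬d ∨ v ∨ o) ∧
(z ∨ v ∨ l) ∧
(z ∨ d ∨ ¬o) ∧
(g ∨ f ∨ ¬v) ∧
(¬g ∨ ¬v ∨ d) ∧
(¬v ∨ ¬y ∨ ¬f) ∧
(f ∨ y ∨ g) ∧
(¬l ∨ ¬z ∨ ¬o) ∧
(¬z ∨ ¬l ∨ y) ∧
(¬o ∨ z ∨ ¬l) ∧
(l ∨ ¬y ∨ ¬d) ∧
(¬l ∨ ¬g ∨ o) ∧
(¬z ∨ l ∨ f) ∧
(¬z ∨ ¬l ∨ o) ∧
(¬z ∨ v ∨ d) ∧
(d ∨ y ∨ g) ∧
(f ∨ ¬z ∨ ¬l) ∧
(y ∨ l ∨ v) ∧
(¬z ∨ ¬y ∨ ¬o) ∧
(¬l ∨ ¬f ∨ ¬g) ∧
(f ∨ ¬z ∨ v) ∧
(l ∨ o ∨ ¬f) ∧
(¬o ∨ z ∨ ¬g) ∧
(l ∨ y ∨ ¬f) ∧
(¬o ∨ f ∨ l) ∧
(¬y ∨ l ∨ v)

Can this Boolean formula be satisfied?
No

No, the formula is not satisfiable.

No assignment of truth values to the variables can make all 40 clauses true simultaneously.

The formula is UNSAT (unsatisfiable).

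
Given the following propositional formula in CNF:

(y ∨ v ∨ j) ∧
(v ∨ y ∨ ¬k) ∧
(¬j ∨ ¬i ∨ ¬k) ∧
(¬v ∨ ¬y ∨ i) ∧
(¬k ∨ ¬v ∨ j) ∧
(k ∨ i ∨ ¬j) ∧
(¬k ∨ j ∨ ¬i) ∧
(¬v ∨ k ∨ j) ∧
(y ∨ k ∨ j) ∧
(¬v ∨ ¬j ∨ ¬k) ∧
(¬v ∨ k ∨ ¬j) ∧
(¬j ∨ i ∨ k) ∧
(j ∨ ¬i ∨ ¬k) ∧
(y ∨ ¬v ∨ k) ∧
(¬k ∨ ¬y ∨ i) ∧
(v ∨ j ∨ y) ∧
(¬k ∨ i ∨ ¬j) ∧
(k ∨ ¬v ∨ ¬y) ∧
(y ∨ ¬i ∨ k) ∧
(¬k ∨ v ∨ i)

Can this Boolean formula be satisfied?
Yes

Yes, the formula is satisfiable.

One satisfying assignment is: k=False, y=True, i=False, j=False, v=False

Verification: With this assignment, all 20 clauses evaluate to true.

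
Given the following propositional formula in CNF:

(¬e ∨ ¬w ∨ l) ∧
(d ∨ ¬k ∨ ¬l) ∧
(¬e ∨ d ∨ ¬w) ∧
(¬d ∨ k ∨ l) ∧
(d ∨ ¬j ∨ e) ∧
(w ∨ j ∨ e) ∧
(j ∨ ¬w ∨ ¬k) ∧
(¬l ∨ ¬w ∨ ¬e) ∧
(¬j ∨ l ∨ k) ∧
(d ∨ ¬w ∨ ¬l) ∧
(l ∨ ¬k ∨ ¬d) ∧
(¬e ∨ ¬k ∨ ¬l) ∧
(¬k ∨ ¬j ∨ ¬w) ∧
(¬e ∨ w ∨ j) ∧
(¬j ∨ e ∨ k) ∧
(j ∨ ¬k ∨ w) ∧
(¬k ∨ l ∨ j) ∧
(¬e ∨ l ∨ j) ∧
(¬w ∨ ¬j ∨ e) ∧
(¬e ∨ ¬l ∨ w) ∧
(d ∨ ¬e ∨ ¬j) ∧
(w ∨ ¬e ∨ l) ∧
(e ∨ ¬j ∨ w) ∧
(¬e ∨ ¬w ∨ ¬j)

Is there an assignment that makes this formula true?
Yes

Yes, the formula is satisfiable.

One satisfying assignment is: w=True, e=False, j=False, d=False, k=False, l=False

Verification: With this assignment, all 24 clauses evaluate to true.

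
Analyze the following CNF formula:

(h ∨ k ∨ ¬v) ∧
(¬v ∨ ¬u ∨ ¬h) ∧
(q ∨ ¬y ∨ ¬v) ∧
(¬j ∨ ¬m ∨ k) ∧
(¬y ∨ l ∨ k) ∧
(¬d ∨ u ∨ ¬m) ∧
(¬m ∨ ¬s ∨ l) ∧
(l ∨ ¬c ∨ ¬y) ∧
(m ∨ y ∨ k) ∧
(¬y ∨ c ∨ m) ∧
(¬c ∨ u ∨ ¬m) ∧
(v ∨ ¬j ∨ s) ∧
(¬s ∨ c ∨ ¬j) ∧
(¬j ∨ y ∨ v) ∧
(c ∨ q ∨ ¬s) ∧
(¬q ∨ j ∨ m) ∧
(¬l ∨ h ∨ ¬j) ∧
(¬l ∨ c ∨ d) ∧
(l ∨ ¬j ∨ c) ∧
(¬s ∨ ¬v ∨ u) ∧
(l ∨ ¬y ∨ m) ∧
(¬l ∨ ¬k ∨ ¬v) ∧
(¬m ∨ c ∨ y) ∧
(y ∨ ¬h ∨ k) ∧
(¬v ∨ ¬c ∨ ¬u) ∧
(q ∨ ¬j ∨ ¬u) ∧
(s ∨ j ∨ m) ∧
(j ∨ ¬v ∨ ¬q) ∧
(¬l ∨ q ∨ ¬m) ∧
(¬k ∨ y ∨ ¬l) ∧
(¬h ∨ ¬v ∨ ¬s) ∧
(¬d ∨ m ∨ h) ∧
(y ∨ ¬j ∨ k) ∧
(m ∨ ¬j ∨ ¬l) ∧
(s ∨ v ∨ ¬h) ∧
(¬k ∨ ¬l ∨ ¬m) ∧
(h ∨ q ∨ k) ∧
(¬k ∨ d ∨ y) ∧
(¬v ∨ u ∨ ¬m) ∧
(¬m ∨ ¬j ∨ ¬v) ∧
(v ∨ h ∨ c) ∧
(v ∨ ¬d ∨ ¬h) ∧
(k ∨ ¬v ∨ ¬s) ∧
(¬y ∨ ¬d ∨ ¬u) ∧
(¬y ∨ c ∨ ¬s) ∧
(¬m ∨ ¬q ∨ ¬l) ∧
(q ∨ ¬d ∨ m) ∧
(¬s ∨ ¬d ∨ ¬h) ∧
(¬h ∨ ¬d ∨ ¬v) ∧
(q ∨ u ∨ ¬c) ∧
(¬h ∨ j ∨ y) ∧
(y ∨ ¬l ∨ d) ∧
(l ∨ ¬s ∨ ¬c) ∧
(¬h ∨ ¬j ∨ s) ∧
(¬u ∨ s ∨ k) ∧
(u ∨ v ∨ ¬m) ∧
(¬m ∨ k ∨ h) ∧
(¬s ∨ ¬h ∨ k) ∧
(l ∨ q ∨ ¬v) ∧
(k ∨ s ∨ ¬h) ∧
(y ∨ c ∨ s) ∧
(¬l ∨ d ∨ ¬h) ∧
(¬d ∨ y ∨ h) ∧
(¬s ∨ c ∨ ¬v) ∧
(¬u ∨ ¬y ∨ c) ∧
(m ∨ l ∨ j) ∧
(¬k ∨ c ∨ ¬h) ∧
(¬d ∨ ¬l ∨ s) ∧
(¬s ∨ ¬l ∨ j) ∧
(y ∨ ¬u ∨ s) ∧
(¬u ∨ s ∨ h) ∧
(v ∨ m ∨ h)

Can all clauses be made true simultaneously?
No

No, the formula is not satisfiable.

No assignment of truth values to the variables can make all 72 clauses true simultaneously.

The formula is UNSAT (unsatisfiable).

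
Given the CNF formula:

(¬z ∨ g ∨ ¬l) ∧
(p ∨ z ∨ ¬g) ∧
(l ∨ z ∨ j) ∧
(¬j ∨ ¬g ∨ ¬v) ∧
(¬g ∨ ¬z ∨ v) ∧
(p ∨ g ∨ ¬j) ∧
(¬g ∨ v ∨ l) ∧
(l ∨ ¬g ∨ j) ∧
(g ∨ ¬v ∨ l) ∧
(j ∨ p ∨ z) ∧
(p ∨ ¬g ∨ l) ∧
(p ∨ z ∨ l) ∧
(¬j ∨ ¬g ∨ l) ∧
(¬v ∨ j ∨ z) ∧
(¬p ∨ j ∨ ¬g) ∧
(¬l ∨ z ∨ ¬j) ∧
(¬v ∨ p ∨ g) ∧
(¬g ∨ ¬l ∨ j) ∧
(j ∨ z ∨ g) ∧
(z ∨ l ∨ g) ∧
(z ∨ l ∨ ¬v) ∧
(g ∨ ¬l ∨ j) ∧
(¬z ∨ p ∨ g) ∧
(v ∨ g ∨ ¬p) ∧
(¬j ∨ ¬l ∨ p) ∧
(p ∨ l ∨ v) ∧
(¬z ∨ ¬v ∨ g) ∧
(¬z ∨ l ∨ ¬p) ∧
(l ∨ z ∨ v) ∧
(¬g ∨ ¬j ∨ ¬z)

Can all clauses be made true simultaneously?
No

No, the formula is not satisfiable.

No assignment of truth values to the variables can make all 30 clauses true simultaneously.

The formula is UNSAT (unsatisfiable).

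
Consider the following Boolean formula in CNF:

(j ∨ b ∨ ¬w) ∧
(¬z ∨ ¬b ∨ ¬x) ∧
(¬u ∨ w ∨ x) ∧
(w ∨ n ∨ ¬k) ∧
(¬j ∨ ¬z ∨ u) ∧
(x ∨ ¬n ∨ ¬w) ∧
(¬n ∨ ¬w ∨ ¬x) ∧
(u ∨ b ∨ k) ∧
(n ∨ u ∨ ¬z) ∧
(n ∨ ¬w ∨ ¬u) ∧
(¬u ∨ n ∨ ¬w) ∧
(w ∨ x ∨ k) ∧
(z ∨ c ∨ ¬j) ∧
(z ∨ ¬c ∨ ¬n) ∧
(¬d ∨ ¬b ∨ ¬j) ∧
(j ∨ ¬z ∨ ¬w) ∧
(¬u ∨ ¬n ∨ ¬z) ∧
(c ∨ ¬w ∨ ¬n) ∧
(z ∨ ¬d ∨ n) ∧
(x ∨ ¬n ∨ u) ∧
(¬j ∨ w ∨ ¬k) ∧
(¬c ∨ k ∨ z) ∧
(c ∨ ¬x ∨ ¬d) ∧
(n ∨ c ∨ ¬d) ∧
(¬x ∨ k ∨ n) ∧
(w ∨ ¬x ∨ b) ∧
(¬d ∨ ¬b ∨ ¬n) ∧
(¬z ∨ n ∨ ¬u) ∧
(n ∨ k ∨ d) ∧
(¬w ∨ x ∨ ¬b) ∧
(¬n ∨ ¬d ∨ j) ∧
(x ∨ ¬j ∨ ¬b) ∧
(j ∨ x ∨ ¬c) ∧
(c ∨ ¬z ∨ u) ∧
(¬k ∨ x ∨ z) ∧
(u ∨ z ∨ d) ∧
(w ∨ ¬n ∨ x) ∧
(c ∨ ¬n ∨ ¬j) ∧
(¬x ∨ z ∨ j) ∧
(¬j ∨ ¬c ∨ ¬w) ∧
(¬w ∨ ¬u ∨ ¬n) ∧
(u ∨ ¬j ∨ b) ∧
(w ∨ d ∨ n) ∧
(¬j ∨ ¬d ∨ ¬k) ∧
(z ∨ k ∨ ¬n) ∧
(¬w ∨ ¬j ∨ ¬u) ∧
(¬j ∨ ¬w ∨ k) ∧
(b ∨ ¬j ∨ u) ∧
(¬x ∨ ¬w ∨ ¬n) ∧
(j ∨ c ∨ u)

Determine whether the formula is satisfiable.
No

No, the formula is not satisfiable.

No assignment of truth values to the variables can make all 50 clauses true simultaneously.

The formula is UNSAT (unsatisfiable).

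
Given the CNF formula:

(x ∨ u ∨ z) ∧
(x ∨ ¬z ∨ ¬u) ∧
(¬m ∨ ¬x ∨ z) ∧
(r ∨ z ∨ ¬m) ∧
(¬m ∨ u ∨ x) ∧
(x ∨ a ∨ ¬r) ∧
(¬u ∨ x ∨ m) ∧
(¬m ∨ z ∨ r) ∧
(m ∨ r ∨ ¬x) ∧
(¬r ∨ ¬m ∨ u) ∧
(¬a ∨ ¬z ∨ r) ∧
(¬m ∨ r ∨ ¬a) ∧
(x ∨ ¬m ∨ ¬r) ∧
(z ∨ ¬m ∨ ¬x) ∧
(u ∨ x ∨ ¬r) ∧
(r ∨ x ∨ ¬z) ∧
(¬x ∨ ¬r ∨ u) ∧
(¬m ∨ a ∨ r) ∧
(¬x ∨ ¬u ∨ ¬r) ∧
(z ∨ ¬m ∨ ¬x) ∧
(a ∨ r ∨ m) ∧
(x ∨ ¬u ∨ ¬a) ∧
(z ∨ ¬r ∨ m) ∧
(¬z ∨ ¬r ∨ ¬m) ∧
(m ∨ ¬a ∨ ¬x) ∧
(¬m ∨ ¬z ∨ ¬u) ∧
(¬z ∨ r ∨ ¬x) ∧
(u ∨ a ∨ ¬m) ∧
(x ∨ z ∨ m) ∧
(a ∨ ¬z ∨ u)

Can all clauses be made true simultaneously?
No

No, the formula is not satisfiable.

No assignment of truth values to the variables can make all 30 clauses true simultaneously.

The formula is UNSAT (unsatisfiable).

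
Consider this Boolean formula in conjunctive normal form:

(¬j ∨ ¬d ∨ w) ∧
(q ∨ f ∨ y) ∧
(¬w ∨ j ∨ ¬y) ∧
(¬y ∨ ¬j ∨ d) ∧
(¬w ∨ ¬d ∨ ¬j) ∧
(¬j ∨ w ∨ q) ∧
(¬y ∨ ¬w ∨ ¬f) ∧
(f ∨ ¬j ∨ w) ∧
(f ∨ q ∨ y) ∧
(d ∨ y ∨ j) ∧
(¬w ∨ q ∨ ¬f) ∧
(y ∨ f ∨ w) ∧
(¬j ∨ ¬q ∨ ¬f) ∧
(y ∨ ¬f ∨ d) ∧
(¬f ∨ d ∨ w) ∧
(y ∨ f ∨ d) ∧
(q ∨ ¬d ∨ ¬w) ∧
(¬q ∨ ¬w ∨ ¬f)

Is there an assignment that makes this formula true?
Yes

Yes, the formula is satisfiable.

One satisfying assignment is: d=False, j=False, q=False, y=True, w=False, f=False

Verification: With this assignment, all 18 clauses evaluate to true.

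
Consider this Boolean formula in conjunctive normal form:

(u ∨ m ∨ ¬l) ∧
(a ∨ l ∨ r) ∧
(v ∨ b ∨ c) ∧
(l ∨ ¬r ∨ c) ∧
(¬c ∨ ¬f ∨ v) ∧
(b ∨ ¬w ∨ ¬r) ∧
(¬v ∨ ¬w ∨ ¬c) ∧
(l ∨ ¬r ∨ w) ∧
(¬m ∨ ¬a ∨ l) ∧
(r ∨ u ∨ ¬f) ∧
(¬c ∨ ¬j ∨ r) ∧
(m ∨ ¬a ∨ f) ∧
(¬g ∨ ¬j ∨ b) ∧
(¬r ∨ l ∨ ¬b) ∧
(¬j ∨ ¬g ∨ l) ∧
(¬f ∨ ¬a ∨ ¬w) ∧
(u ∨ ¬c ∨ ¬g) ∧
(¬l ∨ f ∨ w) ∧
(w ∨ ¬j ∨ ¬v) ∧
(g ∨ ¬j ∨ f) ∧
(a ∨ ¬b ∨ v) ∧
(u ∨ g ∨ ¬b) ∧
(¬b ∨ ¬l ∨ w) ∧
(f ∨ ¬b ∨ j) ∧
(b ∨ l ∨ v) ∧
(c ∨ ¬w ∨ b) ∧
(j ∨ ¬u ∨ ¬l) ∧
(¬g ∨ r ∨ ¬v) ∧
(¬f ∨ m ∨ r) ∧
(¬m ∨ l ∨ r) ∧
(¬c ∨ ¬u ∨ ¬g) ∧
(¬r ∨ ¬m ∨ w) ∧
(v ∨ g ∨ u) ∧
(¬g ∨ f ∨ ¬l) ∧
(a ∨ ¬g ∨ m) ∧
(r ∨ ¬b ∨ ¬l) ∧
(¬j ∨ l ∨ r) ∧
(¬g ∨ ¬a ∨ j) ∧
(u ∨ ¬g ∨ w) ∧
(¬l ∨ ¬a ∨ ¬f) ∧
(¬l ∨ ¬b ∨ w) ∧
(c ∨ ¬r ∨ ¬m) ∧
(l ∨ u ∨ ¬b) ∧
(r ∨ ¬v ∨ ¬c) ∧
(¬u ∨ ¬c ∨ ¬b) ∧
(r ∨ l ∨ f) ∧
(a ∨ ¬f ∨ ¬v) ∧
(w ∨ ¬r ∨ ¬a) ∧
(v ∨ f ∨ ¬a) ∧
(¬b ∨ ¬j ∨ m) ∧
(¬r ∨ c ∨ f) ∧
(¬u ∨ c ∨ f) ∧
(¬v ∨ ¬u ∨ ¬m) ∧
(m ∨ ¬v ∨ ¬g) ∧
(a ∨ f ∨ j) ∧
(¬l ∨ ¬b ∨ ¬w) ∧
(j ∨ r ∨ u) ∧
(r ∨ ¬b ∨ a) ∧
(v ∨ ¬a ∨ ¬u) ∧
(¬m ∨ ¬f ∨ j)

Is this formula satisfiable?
No

No, the formula is not satisfiable.

No assignment of truth values to the variables can make all 60 clauses true simultaneously.

The formula is UNSAT (unsatisfiable).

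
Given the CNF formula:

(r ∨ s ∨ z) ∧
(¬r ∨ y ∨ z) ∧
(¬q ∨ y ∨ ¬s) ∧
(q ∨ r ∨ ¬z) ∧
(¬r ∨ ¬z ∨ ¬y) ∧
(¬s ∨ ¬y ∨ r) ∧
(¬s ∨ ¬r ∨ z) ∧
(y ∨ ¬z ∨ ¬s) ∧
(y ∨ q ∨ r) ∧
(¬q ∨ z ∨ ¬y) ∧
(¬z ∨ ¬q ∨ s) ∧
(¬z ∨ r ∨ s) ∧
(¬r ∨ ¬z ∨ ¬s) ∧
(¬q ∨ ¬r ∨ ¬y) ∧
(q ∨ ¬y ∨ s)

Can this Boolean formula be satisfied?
Yes

Yes, the formula is satisfiable.

One satisfying assignment is: r=True, q=False, z=True, s=False, y=False

Verification: With this assignment, all 15 clauses evaluate to true.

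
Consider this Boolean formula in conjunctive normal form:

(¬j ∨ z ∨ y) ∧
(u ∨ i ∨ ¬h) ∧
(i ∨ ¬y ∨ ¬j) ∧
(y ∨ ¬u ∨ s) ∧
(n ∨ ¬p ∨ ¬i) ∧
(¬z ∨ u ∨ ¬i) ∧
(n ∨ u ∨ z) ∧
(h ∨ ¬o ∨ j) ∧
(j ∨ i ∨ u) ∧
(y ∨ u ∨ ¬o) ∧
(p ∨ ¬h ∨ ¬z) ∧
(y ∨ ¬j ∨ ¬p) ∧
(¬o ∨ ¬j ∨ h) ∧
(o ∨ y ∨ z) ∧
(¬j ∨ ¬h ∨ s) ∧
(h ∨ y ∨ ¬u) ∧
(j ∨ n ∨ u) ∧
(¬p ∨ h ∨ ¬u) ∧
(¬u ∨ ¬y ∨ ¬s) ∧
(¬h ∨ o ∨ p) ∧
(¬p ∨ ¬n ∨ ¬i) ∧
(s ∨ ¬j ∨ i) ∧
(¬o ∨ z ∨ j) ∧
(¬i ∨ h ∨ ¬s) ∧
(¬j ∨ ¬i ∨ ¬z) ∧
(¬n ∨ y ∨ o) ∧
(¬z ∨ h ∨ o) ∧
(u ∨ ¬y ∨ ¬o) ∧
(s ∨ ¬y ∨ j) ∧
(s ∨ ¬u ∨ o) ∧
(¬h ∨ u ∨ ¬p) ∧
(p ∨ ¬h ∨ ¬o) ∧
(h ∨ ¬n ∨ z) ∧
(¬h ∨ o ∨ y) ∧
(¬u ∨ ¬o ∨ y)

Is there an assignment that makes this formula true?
No

No, the formula is not satisfiable.

No assignment of truth values to the variables can make all 35 clauses true simultaneously.

The formula is UNSAT (unsatisfiable).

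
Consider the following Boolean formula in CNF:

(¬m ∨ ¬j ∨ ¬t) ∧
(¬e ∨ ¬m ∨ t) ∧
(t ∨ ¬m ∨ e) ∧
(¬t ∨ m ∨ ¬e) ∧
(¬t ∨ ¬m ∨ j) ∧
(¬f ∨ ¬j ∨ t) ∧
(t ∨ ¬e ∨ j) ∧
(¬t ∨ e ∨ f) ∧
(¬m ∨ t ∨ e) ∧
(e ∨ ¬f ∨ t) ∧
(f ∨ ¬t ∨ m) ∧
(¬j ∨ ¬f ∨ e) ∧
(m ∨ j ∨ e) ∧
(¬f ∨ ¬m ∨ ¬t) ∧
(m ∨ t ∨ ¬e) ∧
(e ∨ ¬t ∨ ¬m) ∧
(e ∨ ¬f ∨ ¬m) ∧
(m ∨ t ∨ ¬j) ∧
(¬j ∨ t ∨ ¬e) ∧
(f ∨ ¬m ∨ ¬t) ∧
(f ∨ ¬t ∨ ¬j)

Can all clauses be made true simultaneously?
No

No, the formula is not satisfiable.

No assignment of truth values to the variables can make all 21 clauses true simultaneously.

The formula is UNSAT (unsatisfiable).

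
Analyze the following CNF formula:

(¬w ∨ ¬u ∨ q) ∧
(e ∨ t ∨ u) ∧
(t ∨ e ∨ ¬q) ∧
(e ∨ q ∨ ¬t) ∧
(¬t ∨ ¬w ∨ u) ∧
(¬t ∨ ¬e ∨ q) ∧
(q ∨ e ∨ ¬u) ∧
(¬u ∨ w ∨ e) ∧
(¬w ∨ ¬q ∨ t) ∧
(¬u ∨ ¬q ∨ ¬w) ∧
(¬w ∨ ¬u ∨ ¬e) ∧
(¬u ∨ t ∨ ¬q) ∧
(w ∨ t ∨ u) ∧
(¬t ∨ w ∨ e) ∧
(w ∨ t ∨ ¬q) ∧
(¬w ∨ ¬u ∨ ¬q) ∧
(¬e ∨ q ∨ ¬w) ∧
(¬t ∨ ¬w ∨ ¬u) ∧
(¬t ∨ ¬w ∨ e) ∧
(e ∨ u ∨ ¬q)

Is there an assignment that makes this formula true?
Yes

Yes, the formula is satisfiable.

One satisfying assignment is: w=False, e=True, t=True, q=True, u=False

Verification: With this assignment, all 20 clauses evaluate to true.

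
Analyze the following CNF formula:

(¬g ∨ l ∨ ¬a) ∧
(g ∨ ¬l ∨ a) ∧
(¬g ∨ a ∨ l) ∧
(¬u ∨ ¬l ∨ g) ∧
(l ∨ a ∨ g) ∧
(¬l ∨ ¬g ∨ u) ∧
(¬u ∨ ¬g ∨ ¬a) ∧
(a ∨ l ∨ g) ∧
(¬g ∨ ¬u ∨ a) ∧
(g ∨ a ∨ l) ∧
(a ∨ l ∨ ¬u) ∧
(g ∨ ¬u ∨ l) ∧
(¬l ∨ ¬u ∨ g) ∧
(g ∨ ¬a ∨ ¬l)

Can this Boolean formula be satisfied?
Yes

Yes, the formula is satisfiable.

One satisfying assignment is: l=False, u=False, g=False, a=True

Verification: With this assignment, all 14 clauses evaluate to true.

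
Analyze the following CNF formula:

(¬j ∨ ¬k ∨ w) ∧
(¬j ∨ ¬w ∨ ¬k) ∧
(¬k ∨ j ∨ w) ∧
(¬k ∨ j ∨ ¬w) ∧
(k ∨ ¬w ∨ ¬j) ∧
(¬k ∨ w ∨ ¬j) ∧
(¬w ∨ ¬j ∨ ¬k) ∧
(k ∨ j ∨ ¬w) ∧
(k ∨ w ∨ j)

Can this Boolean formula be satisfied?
Yes

Yes, the formula is satisfiable.

One satisfying assignment is: w=False, k=False, j=True

Verification: With this assignment, all 9 clauses evaluate to true.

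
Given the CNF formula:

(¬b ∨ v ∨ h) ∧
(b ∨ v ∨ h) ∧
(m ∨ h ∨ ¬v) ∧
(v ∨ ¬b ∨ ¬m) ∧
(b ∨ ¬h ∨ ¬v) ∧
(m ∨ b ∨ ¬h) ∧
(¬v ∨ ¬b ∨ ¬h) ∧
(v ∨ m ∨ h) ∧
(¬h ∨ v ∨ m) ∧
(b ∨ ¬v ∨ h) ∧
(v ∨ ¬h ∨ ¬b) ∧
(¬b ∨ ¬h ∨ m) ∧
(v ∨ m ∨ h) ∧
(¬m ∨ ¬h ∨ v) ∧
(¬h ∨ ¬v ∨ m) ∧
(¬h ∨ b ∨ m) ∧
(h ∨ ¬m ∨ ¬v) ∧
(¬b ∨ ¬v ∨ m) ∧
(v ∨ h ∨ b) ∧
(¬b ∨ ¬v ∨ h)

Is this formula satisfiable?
No

No, the formula is not satisfiable.

No assignment of truth values to the variables can make all 20 clauses true simultaneously.

The formula is UNSAT (unsatisfiable).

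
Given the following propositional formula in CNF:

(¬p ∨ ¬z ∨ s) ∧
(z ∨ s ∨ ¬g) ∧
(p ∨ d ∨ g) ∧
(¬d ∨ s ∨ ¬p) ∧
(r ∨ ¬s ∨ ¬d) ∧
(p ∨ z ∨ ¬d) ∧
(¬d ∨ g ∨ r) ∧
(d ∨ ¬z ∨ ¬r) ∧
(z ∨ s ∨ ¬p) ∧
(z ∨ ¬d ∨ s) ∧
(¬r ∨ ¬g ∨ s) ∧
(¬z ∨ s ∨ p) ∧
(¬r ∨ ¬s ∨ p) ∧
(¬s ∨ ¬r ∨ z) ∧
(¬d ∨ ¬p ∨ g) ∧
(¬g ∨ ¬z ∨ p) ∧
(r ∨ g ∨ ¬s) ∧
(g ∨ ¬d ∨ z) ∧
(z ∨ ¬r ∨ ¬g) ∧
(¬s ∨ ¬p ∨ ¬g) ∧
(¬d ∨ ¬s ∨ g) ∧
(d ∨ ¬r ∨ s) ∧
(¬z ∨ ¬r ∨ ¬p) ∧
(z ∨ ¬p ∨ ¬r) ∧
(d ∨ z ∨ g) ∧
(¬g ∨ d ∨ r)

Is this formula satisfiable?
No

No, the formula is not satisfiable.

No assignment of truth values to the variables can make all 26 clauses true simultaneously.

The formula is UNSAT (unsatisfiable).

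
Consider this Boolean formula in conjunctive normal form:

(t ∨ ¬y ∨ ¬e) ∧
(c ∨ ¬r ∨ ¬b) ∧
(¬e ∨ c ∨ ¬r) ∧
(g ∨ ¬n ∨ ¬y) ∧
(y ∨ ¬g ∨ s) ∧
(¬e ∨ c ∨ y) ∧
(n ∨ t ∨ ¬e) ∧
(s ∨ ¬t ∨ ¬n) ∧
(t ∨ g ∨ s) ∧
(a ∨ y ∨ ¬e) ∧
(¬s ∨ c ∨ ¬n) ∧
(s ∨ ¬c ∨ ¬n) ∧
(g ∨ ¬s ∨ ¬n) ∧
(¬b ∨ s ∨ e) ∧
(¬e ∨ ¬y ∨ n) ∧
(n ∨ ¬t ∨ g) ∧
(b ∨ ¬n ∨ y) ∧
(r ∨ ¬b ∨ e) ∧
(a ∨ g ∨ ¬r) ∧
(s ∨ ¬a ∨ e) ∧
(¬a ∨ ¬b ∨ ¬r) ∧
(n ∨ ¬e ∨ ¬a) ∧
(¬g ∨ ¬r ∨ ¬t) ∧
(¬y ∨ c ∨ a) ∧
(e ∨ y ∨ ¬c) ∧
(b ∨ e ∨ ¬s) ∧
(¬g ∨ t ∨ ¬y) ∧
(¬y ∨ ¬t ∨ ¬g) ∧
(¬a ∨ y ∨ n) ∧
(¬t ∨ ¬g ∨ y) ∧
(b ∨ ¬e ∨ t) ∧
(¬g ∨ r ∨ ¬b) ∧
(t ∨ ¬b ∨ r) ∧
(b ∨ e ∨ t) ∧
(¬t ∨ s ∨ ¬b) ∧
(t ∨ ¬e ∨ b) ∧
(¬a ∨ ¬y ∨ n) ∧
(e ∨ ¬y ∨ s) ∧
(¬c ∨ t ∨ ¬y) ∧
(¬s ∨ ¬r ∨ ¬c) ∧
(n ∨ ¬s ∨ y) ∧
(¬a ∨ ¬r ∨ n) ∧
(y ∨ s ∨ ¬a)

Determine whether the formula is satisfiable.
No

No, the formula is not satisfiable.

No assignment of truth values to the variables can make all 43 clauses true simultaneously.

The formula is UNSAT (unsatisfiable).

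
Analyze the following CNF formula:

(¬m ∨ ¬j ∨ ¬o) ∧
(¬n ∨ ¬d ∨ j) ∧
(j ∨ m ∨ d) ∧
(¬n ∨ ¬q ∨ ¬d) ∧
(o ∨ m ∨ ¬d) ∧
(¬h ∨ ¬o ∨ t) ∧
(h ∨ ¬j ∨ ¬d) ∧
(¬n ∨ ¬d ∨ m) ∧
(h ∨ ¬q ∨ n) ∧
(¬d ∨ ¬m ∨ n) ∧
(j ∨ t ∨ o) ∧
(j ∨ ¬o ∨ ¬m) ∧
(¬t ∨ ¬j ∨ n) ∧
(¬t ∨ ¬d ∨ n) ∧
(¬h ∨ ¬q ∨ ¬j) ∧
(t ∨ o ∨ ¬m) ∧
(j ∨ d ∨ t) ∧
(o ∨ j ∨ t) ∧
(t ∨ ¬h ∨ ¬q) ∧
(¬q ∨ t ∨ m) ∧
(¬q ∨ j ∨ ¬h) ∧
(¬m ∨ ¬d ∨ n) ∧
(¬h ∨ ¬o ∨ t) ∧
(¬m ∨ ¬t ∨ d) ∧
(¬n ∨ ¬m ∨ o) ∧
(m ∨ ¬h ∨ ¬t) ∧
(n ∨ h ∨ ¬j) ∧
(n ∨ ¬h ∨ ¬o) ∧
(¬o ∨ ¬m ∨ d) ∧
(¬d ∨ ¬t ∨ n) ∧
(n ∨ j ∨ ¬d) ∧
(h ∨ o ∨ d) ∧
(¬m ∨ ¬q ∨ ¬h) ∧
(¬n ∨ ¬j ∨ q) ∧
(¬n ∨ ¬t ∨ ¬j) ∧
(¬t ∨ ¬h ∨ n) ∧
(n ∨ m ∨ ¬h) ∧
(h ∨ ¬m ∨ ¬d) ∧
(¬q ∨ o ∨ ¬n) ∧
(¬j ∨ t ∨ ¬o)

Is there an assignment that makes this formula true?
No

No, the formula is not satisfiable.

No assignment of truth values to the variables can make all 40 clauses true simultaneously.

The formula is UNSAT (unsatisfiable).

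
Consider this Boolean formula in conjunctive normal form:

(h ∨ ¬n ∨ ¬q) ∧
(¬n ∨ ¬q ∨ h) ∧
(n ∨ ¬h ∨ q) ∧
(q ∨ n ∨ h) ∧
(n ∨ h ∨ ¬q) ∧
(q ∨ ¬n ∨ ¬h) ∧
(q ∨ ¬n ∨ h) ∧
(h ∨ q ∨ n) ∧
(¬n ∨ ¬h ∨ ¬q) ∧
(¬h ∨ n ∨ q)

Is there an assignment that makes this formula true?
Yes

Yes, the formula is satisfiable.

One satisfying assignment is: n=False, h=True, q=True

Verification: With this assignment, all 10 clauses evaluate to true.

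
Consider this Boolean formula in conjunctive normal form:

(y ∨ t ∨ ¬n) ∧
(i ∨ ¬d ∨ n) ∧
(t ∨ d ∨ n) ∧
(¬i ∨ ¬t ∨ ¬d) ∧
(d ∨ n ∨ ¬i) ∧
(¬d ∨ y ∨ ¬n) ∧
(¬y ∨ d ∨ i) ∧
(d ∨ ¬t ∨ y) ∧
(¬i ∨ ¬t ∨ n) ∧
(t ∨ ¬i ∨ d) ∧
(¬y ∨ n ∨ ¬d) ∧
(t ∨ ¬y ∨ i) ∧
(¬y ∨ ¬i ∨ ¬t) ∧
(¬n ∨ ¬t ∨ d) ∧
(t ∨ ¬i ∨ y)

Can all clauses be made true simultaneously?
Yes

Yes, the formula is satisfiable.

One satisfying assignment is: d=True, y=True, i=False, n=True, t=True

Verification: With this assignment, all 15 clauses evaluate to true.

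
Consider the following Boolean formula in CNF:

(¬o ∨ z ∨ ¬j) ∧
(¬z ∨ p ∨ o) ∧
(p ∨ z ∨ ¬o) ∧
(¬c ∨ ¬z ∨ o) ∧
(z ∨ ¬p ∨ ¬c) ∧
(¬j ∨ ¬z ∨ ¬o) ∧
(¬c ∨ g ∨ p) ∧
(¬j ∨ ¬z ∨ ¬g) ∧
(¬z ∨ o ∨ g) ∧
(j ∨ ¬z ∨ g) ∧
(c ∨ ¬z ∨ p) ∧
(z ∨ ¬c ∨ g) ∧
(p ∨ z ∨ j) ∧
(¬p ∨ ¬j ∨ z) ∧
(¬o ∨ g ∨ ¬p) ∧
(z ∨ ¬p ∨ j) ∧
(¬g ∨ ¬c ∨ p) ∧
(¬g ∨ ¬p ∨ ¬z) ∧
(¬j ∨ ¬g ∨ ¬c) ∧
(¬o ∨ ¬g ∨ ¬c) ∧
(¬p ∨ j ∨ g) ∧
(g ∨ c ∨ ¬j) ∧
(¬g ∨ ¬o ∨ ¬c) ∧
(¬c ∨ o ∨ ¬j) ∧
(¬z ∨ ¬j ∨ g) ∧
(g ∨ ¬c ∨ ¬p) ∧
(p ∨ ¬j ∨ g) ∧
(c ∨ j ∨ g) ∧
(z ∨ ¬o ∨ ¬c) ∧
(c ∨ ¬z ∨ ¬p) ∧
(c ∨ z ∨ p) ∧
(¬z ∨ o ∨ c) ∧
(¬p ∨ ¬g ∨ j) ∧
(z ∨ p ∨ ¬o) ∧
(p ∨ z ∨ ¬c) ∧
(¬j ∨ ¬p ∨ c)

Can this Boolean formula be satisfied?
No

No, the formula is not satisfiable.

No assignment of truth values to the variables can make all 36 clauses true simultaneously.

The formula is UNSAT (unsatisfiable).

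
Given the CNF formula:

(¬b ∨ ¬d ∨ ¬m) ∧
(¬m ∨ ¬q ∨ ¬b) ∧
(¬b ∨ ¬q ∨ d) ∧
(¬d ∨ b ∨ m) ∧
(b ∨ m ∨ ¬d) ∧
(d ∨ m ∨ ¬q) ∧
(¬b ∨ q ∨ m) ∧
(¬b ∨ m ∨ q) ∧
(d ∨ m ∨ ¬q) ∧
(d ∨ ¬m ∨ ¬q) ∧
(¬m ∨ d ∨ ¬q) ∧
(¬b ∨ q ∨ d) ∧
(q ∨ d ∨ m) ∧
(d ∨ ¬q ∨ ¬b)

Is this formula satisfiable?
Yes

Yes, the formula is satisfiable.

One satisfying assignment is: d=False, m=True, q=False, b=False

Verification: With this assignment, all 14 clauses evaluate to true.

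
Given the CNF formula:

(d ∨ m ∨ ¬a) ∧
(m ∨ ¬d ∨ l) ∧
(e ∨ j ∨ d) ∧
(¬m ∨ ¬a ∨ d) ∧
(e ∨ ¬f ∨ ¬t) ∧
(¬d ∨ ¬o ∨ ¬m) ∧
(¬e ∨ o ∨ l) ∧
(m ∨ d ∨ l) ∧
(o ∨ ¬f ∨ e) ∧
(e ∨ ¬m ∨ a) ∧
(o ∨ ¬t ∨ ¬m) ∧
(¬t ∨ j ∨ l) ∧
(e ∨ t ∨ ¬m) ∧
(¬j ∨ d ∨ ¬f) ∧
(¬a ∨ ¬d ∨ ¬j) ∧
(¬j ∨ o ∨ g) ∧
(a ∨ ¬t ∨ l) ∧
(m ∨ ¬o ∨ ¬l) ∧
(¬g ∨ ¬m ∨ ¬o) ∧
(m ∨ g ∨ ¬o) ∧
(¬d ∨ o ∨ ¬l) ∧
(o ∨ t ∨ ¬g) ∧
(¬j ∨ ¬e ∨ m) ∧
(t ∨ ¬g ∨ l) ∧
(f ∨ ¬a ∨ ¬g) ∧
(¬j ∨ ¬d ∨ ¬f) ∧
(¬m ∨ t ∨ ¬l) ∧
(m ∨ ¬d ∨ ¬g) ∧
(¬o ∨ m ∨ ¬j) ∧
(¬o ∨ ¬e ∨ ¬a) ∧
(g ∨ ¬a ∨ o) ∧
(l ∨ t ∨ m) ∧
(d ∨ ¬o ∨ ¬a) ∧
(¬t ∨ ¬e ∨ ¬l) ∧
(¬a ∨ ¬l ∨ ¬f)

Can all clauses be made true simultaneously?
Yes

Yes, the formula is satisfiable.

One satisfying assignment is: l=True, a=False, d=False, o=False, e=True, g=False, t=False, m=False, j=False, f=False

Verification: With this assignment, all 35 clauses evaluate to true.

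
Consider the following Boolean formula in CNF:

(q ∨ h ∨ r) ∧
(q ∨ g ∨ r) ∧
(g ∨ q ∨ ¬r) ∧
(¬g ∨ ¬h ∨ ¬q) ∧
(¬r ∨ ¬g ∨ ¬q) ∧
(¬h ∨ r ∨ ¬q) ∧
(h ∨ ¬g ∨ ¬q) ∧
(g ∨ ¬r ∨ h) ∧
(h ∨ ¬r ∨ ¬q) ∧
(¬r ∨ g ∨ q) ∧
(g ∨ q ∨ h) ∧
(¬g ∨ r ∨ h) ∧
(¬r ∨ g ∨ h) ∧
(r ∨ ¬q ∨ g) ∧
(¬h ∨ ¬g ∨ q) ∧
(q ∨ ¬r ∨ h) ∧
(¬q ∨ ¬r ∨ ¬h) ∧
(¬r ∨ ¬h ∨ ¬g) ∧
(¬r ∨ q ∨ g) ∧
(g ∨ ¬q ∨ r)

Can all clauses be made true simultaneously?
No

No, the formula is not satisfiable.

No assignment of truth values to the variables can make all 20 clauses true simultaneously.

The formula is UNSAT (unsatisfiable).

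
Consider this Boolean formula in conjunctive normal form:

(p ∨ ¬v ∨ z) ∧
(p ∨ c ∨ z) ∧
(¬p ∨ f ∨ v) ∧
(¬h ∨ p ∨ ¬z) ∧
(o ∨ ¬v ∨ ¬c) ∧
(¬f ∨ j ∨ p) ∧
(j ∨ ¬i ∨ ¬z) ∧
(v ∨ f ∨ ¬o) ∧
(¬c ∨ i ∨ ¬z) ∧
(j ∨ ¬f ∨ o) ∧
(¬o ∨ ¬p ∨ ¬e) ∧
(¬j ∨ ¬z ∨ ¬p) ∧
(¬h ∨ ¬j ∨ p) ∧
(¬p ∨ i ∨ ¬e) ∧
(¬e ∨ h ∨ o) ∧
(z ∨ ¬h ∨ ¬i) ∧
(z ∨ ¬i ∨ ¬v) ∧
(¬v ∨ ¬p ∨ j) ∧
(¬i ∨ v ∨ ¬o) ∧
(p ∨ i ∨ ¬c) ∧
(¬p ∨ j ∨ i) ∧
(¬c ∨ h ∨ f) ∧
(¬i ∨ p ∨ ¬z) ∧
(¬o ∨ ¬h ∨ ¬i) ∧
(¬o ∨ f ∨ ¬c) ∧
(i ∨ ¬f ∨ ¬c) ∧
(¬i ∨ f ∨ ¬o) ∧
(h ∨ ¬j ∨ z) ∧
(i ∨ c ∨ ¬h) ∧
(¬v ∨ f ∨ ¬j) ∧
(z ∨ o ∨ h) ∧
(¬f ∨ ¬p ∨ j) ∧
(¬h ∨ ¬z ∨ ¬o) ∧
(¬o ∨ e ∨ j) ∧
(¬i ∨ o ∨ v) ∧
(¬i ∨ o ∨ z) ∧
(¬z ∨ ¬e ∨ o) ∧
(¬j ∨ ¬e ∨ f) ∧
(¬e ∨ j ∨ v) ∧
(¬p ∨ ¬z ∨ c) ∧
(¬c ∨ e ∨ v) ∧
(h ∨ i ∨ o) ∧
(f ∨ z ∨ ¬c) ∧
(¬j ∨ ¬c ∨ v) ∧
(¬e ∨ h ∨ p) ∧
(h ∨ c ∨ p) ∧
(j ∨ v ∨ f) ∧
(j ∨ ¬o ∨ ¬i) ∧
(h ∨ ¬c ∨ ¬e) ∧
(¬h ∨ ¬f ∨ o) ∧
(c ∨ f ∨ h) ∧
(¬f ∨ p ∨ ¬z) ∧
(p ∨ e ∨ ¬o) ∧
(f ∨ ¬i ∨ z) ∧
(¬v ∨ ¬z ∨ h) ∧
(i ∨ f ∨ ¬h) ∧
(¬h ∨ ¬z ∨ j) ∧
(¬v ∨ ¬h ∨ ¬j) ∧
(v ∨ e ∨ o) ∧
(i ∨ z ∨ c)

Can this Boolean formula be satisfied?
No

No, the formula is not satisfiable.

No assignment of truth values to the variables can make all 60 clauses true simultaneously.

The formula is UNSAT (unsatisfiable).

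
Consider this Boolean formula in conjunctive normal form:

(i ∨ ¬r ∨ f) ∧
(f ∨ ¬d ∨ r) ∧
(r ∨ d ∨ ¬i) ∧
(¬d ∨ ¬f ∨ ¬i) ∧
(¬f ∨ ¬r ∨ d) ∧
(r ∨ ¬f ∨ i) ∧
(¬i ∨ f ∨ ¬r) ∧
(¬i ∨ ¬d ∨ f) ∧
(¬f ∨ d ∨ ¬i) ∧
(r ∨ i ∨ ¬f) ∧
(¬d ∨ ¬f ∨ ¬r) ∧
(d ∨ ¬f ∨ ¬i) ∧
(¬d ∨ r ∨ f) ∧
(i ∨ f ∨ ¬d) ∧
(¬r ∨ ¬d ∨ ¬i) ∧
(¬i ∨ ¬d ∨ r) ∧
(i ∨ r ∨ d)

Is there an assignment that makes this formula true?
No

No, the formula is not satisfiable.

No assignment of truth values to the variables can make all 17 clauses true simultaneously.

The formula is UNSAT (unsatisfiable).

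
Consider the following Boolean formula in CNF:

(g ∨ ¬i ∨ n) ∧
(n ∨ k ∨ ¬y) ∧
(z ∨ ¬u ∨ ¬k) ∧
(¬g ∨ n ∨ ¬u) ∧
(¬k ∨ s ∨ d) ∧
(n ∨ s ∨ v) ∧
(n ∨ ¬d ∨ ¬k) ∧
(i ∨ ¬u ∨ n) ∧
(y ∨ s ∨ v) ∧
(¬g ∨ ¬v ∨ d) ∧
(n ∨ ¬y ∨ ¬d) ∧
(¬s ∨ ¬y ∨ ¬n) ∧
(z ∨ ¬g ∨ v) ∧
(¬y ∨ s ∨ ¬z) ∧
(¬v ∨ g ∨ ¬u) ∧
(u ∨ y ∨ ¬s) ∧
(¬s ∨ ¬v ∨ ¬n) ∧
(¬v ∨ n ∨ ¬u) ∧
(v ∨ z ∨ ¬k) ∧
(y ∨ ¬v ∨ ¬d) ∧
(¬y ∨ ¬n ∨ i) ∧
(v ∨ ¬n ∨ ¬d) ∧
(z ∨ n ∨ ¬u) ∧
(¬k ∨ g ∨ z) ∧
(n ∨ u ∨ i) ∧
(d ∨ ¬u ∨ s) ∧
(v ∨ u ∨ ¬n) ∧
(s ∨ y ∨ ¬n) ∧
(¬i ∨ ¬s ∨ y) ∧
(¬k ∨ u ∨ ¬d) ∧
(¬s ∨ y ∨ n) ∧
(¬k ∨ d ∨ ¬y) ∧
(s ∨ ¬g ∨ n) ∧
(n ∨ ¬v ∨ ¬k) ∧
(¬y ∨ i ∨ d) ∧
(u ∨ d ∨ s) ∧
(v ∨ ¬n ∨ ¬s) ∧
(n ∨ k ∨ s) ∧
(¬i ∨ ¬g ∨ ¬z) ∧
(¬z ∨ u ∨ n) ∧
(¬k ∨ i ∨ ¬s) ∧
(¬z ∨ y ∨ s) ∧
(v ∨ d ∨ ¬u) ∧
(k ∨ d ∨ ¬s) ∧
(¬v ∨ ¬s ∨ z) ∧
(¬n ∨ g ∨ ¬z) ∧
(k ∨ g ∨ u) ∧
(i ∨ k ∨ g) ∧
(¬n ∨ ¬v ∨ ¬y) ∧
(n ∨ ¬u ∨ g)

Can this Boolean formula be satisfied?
No

No, the formula is not satisfiable.

No assignment of truth values to the variables can make all 50 clauses true simultaneously.

The formula is UNSAT (unsatisfiable).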